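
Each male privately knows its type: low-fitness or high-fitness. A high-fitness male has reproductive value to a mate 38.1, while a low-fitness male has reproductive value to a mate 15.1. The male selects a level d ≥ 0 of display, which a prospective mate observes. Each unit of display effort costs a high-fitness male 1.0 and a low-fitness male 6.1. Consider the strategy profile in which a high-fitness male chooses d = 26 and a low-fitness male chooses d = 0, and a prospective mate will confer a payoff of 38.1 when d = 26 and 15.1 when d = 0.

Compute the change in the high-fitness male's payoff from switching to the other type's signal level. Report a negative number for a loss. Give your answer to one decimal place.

3.0

Playing d = 26 the high-fitness male receives 38.1 − 1.0 × 26 = 12.1.
Deviating to d = 0 yields 15.1 instead.
Gain from deviating: 15.1 − 12.1 = 3.0.
The gain is positive, so the high-fitness type's incentive-compatibility constraint is violated — this profile is not a separating equilibrium.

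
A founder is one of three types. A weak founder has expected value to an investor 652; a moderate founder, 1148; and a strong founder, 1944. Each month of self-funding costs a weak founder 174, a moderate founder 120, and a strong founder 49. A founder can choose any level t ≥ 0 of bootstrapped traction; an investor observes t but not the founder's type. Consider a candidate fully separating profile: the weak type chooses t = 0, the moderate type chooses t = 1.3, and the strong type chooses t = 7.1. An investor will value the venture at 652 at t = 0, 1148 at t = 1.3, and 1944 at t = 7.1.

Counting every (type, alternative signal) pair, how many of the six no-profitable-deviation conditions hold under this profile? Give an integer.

3

Moderate (own payoff 1148 − 120×1.3 = 992): to t=0 gives 652 → no gain ✓; to t=7.1 gives 1944 − 120×7.1 = 1092 → profitable ✗.
Strong (own payoff 1944 − 49×7.1 = 1596.1): to t=0 gives 652 → no gain ✓; to t=1.3 gives 1148 − 49×1.3 = 1084.3 → no gain ✓.
Weak (own payoff 652): to t=1.3 gives 1148 − 174×1.3 = 921.8 → profitable ✗; to t=7.1 gives 1944 − 174×7.1 = 708.6 → profitable ✗.
3 of the 6 constraints hold; not an equilibrium.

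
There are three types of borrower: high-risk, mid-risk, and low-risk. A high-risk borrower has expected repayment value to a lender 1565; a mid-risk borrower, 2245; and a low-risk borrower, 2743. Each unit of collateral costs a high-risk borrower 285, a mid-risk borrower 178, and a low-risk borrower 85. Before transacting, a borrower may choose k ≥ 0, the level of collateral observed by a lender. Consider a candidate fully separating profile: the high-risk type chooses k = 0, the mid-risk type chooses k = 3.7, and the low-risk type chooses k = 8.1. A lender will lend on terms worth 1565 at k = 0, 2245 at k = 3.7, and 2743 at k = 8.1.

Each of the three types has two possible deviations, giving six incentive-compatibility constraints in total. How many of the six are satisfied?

High-risk (own payoff 1565): to k=3.7 gives 2245 − 285×3.7 = 1190.5 → no gain ✓; to k=8.1 gives 2743 − 285×8.1 = 434.5 → no gain ✓.
Mid-risk (own payoff 2245 − 178×3.7 = 1586.4): to k=0 gives 1565 → no gain ✓; to k=8.1 gives 2743 − 178×8.1 = 1301.2 → no gain ✓.
Low-risk (own payoff 2743 − 85×8.1 = 2054.5): to k=0 gives 1565 → no gain ✓; to k=3.7 gives 2245 − 85×3.7 = 1930.5 → no gain ✓.
6 of the 6 constraints hold; this profile is a separating equilibrium.

6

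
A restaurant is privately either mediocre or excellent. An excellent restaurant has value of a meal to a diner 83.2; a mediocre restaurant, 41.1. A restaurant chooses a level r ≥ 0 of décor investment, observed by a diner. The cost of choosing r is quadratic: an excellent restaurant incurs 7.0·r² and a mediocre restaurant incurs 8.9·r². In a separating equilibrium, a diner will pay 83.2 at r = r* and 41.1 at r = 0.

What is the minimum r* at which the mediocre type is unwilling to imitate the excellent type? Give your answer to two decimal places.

2.17

The mediocre type at r = 0 receives 41.1; imitating at r* yields 83.2 − 8.9·r*².
Indifference: 41.1 = 83.2 − 8.9·r*², so r*² = (83.2 − 41.1) / 8.9 ≈ 4.7303.
r* = √4.7303 ≈ 2.17.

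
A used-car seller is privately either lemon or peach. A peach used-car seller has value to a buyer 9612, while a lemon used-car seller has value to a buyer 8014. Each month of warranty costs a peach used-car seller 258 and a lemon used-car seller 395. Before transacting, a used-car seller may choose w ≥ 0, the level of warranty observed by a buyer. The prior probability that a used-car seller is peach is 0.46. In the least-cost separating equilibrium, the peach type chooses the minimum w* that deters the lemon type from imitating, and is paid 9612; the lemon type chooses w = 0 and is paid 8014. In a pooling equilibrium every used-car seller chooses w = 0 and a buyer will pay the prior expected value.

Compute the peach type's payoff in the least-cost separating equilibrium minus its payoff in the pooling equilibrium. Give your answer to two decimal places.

Least-cost separating signal: w* solves 8014 = 9612 − 395·w*, so w* = (9612 − 8014)/395 ≈ 4.0456.
Peach type's separating payoff: 9612 − 258 × w* = 9612 − 258 × (9612 − 8014)/395 = 9612 − 412284/395 ≈ 8568.2430.
Pooling payoff: 0.46 × 9612 + 0.54 × 8014 = 8749.08.
Difference: 8568.2430 − 8749.08 = -180.837, i.e. -180.84 to two decimal places.
The peach type would prefer the pooling outcome.

-180.84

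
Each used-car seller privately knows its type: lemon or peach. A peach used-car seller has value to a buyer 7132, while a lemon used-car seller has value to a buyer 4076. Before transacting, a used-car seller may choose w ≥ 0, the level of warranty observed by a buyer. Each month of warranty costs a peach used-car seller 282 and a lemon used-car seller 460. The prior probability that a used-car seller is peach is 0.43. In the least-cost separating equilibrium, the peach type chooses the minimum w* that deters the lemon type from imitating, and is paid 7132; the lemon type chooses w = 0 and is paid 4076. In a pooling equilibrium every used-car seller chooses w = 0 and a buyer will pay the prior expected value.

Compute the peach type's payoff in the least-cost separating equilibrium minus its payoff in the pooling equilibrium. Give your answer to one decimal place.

-131.5

Least-cost separating signal: w* solves 4076 = 7132 − 460·w*, so w* = (7132 − 4076)/460 ≈ 6.6435.
Peach type's separating payoff: 7132 − 282 × w* = 7132 − 282 × (7132 − 4076)/460 = 7132 − 861792/460 ≈ 5258.539.
Pooling payoff: 0.43 × 7132 + 0.57 × 4076 = 5390.08.
Difference: 5258.539 − 5390.08 = -131.541, i.e. -131.5 to one decimal place.
The peach type would prefer the pooling outcome.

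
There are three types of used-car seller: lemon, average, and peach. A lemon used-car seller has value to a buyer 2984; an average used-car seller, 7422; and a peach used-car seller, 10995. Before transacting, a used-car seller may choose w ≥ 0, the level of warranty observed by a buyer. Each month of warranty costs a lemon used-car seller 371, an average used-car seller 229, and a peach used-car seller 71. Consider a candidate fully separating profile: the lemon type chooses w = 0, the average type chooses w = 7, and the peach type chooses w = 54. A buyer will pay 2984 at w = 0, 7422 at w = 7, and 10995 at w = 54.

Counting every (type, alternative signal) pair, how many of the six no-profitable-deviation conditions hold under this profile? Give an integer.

Lemon (own payoff 2984): to w=7 gives 7422 − 371×7 = 4825 → profitable ✗; to w=54 gives 10995 − 371×54 = -9039 → no gain ✓.
Average (own payoff 7422 − 229×7 = 5819): to w=0 gives 2984 → no gain ✓; to w=54 gives 10995 − 229×54 = -1371 → no gain ✓.
Peach (own payoff 10995 − 71×54 = 7161): to w=0 gives 2984 → no gain ✓; to w=7 gives 7422 − 71×7 = 6925 → no gain ✓.
5 of the 6 constraints hold; not an equilibrium.

5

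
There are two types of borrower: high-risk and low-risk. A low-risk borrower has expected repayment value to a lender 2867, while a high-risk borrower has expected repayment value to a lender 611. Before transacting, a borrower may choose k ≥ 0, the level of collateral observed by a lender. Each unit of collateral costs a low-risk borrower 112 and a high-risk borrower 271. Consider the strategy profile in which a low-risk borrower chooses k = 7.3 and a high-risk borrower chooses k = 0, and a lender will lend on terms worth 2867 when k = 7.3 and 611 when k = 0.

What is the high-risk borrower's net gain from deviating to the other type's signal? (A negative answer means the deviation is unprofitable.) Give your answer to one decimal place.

Playing k = 0 the high-risk borrower receives 611.
Deviating to k = 7.3 brings payment 2867 at cost 271 × 7.3 = 1978.3, netting 888.7.
Gain from deviating: 888.7 − 611 = 277.7.
The gain is positive, so the high-risk type's incentive-compatibility constraint is violated — this profile is not a separating equilibrium.

277.7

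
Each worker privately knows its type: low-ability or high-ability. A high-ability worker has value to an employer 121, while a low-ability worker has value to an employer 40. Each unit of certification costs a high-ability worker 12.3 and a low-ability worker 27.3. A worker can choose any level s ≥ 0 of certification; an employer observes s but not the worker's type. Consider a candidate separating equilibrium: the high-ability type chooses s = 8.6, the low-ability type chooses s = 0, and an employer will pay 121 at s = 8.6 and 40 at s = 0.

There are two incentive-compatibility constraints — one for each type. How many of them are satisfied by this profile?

1

High-ability type: signal → 121 − 12.3 × 8.6 = 15.22; deviate to 0 → 40. IC fails (15.22 < 40).
Low-ability type: stay at 0 → 40; mimic → 121 − 27.3 × 8.6 = -113.78. IC holds (40 ≥ -113.78).
1 of 2 constraints hold, so this profile is not an equilibrium.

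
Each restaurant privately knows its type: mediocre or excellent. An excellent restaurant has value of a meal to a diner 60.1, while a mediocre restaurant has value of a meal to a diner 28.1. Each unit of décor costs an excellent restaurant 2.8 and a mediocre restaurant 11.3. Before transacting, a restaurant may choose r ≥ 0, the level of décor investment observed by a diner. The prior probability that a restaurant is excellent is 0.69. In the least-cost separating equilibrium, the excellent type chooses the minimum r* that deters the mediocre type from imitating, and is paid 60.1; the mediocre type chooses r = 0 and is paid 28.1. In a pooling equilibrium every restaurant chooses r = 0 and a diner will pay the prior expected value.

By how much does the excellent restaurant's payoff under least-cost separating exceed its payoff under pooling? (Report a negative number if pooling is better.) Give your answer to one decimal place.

Least-cost separating signal: r* solves 28.1 = 60.1 − 11.3·r*, so r* = (60.1 − 28.1)/11.3 ≈ 2.8319.
Excellent type's separating payoff: 60.1 − 2.8 × r* = 60.1 − 2.8 × (60.1 − 28.1)/11.3 = 60.1 − 89.6/11.3 ≈ 52.171.
Pooling payoff: 0.69 × 60.1 + 0.31 × 28.1 = 50.18.
Difference: 52.171 − 50.18 = 1.991, i.e. 2.0 to one decimal place.
The excellent type prefers to separate.

2.0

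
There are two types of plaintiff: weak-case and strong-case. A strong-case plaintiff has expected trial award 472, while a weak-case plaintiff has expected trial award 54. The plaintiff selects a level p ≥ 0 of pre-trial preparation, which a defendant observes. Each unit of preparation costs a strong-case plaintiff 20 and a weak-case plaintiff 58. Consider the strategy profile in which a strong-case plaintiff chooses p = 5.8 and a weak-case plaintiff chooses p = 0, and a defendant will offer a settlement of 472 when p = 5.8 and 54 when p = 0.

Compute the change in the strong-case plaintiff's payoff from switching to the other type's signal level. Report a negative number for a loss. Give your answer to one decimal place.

Playing p = 5.8 the strong-case plaintiff receives 472 − 20 × 5.8 = 356.
Deviating to p = 0 yields 54 instead.
Gain from deviating: 54 − 356 = -302.0.
The gain is negative, so the strong-case type's incentive-compatibility constraint is satisfied.

-302.0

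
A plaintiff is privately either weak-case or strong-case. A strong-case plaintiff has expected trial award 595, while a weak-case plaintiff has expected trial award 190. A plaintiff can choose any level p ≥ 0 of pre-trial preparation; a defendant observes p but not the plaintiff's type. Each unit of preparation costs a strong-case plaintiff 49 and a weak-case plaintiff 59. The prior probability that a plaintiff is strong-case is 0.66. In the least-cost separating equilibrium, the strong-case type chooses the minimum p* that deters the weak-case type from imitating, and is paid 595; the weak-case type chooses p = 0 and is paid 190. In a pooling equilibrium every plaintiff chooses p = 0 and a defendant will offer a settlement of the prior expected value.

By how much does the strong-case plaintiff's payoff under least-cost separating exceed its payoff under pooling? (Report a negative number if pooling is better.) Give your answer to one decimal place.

-198.7

Least-cost separating signal: p* solves 190 = 595 − 59·p*, so p* = (595 − 190)/59 ≈ 6.8644.
Strong-case type's separating payoff: 595 − 49 × p* = 595 − 49 × (595 − 190)/59 = 595 − 19845/59 ≈ 258.644.
Pooling payoff: 0.66 × 595 + 0.34 × 190 = 457.3.
Difference: 258.644 − 457.3 = -198.656, i.e. -198.7 to one decimal place.
The strong-case type would prefer the pooling outcome.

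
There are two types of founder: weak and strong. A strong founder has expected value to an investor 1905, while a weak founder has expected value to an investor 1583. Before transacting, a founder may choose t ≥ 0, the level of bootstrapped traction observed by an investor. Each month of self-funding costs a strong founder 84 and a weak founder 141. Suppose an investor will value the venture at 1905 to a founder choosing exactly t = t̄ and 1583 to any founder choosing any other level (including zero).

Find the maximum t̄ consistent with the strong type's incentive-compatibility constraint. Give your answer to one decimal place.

3.8

Choosing t̄ yields the strong type 1905 − 84·t̄; choosing zero yields 1583.
The strong type is indifferent at 1905 − 84·t̄ = 1583, i.e. t̄ = (1905 − 1583) / 84 ≈ 3.8.
For any t̄ above 3.8 the strong type would rather pool at zero, so separation collapses.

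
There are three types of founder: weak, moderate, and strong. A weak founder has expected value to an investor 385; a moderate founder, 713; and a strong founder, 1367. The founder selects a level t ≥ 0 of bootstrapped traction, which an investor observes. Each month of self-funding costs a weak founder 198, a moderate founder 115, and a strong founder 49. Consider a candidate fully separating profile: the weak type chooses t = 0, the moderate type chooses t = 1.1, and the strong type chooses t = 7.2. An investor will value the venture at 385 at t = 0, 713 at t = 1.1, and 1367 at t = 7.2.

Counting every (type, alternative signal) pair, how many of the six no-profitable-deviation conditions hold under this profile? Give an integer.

Moderate (own payoff 713 − 115×1.1 = 586.5): to t=0 gives 385 → no gain ✓; to t=7.2 gives 1367 − 115×7.2 = 539 → no gain ✓.
Weak (own payoff 385): to t=1.1 gives 713 − 198×1.1 = 495.2 → profitable ✗; to t=7.2 gives 1367 − 198×7.2 = -58.6 → no gain ✓.
Strong (own payoff 1367 − 49×7.2 = 1014.2): to t=0 gives 385 → no gain ✓; to t=1.1 gives 713 − 49×1.1 = 659.1 → no gain ✓.
5 of the 6 constraints hold; not an equilibrium.

5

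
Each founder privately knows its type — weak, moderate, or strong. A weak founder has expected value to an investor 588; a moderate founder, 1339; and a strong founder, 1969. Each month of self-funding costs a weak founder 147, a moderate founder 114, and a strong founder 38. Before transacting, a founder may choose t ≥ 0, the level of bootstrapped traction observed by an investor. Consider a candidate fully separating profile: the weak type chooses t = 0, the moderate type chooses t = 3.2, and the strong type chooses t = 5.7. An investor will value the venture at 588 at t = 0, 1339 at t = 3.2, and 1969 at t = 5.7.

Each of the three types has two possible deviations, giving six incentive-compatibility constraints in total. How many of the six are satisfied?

Moderate (own payoff 1339 − 114×3.2 = 974.2): to t=0 gives 588 → no gain ✓; to t=5.7 gives 1969 − 114×5.7 = 1319.2 → profitable ✗.
Weak (own payoff 588): to t=3.2 gives 1339 − 147×3.2 = 868.6 → profitable ✗; to t=5.7 gives 1969 − 147×5.7 = 1131.1 → profitable ✗.
Strong (own payoff 1969 − 38×5.7 = 1752.4): to t=0 gives 588 → no gain ✓; to t=3.2 gives 1339 − 38×3.2 = 1217.4 → no gain ✓.
3 of the 6 constraints hold; not an equilibrium.

3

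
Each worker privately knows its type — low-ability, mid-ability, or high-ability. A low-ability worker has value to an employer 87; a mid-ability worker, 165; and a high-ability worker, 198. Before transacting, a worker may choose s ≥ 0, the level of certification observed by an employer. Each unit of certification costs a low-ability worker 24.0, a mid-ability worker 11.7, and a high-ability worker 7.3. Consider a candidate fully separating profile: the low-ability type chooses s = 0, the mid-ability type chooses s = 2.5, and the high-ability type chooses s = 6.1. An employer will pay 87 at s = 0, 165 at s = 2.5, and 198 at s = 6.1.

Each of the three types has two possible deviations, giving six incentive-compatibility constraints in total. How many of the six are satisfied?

5

Low-ability (own payoff 87): to s=2.5 gives 165 − 24.0×2.5 = 105 → profitable ✗; to s=6.1 gives 198 − 24.0×6.1 = 51.6 → no gain ✓.
High-ability (own payoff 198 − 7.3×6.1 = 153.47): to s=0 gives 87 → no gain ✓; to s=2.5 gives 165 − 7.3×2.5 = 146.75 → no gain ✓.
Mid-ability (own payoff 165 − 11.7×2.5 = 135.75): to s=0 gives 87 → no gain ✓; to s=6.1 gives 198 − 11.7×6.1 = 126.63 → no gain ✓.
5 of the 6 constraints hold; not an equilibrium.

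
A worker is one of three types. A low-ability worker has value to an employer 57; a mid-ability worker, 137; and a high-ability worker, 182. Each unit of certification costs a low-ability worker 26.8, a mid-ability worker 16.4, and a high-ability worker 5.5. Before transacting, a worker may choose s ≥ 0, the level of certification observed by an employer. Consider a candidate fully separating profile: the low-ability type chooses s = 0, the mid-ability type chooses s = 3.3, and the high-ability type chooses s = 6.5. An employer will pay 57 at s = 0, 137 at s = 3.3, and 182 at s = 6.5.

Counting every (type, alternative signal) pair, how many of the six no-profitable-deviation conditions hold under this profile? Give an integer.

6

Low-ability (own payoff 57): to s=3.3 gives 137 − 26.8×3.3 = 48.56 → no gain ✓; to s=6.5 gives 182 − 26.8×6.5 = 7.8 → no gain ✓.
High-ability (own payoff 182 − 5.5×6.5 = 146.25): to s=0 gives 57 → no gain ✓; to s=3.3 gives 137 − 5.5×3.3 = 118.85 → no gain ✓.
Mid-ability (own payoff 137 − 16.4×3.3 = 82.88): to s=0 gives 57 → no gain ✓; to s=6.5 gives 182 − 16.4×6.5 = 75.4 → no gain ✓.
6 of the 6 constraints hold; this profile is a separating equilibrium.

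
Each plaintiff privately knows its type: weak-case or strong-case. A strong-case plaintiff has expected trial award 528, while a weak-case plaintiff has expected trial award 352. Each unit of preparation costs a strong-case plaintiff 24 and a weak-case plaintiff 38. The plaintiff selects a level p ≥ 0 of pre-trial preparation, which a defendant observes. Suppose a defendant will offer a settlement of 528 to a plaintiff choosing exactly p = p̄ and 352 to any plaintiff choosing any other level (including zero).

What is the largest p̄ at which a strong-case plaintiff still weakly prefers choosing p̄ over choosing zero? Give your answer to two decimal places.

Choosing p̄ yields the strong-case type 528 − 24·p̄; choosing zero yields 352.
The strong-case type is indifferent at 528 − 24·p̄ = 352, i.e. p̄ = (528 − 352) / 24 ≈ 7.33.
For any p̄ above 7.33 the strong-case type would rather pool at zero, so separation collapses.

7.33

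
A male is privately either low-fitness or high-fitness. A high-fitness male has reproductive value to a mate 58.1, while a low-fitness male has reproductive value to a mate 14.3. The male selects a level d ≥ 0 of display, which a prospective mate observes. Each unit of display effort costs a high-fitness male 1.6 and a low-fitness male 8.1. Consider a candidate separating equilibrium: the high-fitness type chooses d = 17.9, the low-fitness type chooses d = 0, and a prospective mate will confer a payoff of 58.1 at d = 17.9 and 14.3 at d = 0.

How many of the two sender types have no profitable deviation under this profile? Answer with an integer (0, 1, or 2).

2

Low-fitness type: stay at 0 → 14.3; mimic → 58.1 − 8.1 × 17.9 = -86.89. IC holds (14.3 ≥ -86.89).
High-fitness type: signal → 58.1 − 1.6 × 17.9 = 29.46; deviate to 0 → 14.3. IC holds (29.46 ≥ 14.3).
2 of 2 constraints hold, so this is a separating equilibrium.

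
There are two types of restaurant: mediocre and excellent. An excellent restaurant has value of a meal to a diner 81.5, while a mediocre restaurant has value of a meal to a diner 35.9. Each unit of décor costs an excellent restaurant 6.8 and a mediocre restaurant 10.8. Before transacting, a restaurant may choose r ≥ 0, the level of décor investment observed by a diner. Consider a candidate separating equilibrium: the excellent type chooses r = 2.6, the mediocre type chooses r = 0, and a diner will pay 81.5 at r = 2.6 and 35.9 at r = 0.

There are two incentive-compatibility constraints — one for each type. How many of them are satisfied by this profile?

Mediocre type: stay at 0 → 35.9; mimic → 81.5 − 10.8 × 2.6 = 53.42. IC fails (35.9 < 53.42).
Excellent type: signal → 81.5 − 6.8 × 2.6 = 63.82; deviate to 0 → 35.9. IC holds (63.82 ≥ 35.9).
1 of 2 constraints hold, so this profile is not an equilibrium.

1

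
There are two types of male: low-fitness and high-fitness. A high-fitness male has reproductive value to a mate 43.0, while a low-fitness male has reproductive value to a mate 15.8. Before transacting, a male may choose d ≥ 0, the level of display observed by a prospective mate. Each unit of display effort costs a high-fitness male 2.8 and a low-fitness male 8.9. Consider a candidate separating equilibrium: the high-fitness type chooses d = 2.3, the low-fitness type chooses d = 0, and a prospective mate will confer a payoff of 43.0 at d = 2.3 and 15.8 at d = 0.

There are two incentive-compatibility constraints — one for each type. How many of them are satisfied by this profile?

1

High-fitness type: signal → 43.0 − 2.8 × 2.3 = 36.56; deviate to 0 → 15.8. IC holds (36.56 ≥ 15.8).
Low-fitness type: stay at 0 → 15.8; mimic → 43.0 − 8.9 × 2.3 = 22.53. IC fails (15.8 < 22.53).
1 of 2 constraints hold, so this profile is not an equilibrium.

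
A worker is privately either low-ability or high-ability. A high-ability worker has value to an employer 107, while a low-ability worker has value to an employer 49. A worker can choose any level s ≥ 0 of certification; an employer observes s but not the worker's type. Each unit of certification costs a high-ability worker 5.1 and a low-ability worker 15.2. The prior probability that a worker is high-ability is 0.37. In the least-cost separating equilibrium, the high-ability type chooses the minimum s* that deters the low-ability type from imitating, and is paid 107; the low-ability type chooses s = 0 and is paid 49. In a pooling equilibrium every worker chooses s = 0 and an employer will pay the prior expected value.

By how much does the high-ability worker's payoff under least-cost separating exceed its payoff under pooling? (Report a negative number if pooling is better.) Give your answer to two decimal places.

Least-cost separating signal: s* solves 49 = 107 − 15.2·s*, so s* = (107 − 49)/15.2 ≈ 3.8158.
High-ability type's separating payoff: 107 − 5.1 × s* = 107 − 5.1 × (107 − 49)/15.2 = 107 − 295.8/15.2 ≈ 87.5395.
Pooling payoff: 0.37 × 107 + 0.63 × 49 = 70.46.
Difference: 87.5395 − 70.46 = 17.0795, i.e. 17.08 to two decimal places.
The high-ability type prefers to separate.

17.08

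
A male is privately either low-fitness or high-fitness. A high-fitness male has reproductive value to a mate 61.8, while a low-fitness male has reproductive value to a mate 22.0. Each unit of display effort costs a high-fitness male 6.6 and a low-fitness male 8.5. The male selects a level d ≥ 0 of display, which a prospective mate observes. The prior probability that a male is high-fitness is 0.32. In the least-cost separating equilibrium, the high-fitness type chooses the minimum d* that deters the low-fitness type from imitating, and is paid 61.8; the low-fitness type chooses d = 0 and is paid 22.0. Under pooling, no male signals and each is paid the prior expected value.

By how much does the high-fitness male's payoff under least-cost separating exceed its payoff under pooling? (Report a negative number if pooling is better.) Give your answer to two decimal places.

Least-cost separating signal: d* solves 22.0 = 61.8 − 8.5·d*, so d* = (61.8 − 22.0)/8.5 ≈ 4.6824.
High-fitness type's separating payoff: 61.8 − 6.6 × d* = 61.8 − 6.6 × (61.8 − 22.0)/8.5 = 61.8 − 262.68/8.5 ≈ 30.8965.
Pooling payoff: 0.32 × 61.8 + 0.68 × 22.0 = 34.736.
Difference: 30.8965 − 34.736 = -3.8395, i.e. -3.84 to two decimal places.
The high-fitness type would prefer the pooling outcome.

-3.84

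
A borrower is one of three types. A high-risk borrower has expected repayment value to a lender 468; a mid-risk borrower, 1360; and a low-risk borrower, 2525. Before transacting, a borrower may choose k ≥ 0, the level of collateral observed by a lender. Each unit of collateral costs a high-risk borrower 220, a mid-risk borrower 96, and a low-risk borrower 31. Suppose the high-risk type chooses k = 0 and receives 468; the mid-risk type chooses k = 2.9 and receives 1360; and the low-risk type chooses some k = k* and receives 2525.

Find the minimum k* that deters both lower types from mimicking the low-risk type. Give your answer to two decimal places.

High-risk type (on-path payoff 468) won't mimic when 468 ≥ 2525 − 220·k*, i.e. k* ≥ 9.35.
Mid-risk type (on-path payoff 1360 − 96×2.9 = 1081.6) won't mimic when 1081.6 ≥ 2525 − 96·k*, i.e. k* ≥ 15.04.
Both must hold, so k* = max(9.35, 15.04) = 15.04. The mid-risk type's constraint binds.

15.04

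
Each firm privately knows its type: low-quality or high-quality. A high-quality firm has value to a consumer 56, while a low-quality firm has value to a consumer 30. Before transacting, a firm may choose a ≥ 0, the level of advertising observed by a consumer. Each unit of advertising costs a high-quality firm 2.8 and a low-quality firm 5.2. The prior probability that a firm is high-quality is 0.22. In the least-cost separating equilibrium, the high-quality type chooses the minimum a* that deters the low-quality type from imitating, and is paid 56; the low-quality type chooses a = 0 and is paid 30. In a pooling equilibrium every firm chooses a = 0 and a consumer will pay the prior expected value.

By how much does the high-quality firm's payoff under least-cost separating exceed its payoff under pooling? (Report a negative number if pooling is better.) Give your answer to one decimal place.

Least-cost separating signal: a* solves 30 = 56 − 5.2·a*, so a* = (56 − 30)/5.2 = 5.
High-quality type's separating payoff: 56 − 2.8 × a* = 56 − 2.8 × (56 − 30)/5.2 = 56 − 72.8/5.2 = 42.
Pooling payoff: 0.22 × 56 + 0.78 × 30 = 35.72.
Difference: 42 − 35.72 = 6.28, i.e. 6.3 to one decimal place.
The high-quality type prefers to separate.

6.3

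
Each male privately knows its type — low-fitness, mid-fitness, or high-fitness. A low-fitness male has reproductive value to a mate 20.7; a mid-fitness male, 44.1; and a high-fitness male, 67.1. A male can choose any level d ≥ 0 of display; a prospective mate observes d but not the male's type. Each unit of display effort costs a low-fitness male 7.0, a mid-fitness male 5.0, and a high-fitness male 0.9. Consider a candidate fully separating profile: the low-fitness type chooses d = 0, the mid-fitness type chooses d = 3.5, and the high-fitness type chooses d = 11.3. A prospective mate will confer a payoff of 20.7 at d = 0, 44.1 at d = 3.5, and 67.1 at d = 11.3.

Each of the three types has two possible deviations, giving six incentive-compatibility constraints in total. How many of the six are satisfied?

6

Mid-fitness (own payoff 44.1 − 5.0×3.5 = 26.6): to d=0 gives 20.7 → no gain ✓; to d=11.3 gives 67.1 − 5.0×11.3 = 10.6 → no gain ✓.
High-fitness (own payoff 67.1 − 0.9×11.3 = 56.93): to d=0 gives 20.7 → no gain ✓; to d=3.5 gives 44.1 − 0.9×3.5 = 40.95 → no gain ✓.
Low-fitness (own payoff 20.7): to d=3.5 gives 44.1 − 7.0×3.5 = 19.6 → no gain ✓; to d=11.3 gives 67.1 − 7.0×11.3 = -12 → no gain ✓.
6 of the 6 constraints hold; this profile is a separating equilibrium.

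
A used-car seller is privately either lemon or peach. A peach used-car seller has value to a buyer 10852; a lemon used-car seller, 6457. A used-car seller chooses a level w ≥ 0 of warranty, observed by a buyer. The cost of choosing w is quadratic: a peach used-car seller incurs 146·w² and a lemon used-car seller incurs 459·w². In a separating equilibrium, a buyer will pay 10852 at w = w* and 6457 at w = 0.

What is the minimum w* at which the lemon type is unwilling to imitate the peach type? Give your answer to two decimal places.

The lemon type at w = 0 receives 6457; imitating at w* yields 10852 − 459·w*².
Indifference: 6457 = 10852 − 459·w*², so w*² = (10852 − 6457) / 459 ≈ 9.5752.
w* = √9.5752 ≈ 3.09.

3.09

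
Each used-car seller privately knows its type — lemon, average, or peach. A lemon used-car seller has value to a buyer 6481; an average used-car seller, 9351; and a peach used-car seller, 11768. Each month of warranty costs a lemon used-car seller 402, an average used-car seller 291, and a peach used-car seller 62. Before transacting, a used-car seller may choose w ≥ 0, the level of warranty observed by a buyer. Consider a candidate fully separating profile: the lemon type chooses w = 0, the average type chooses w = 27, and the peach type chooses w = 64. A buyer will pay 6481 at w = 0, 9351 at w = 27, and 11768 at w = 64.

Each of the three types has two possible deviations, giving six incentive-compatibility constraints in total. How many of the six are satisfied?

5

Average (own payoff 9351 − 291×27 = 1494): to w=0 gives 6481 → profitable ✗; to w=64 gives 11768 − 291×64 = -6856 → no gain ✓.
Lemon (own payoff 6481): to w=27 gives 9351 − 402×27 = -1503 → no gain ✓; to w=64 gives 11768 − 402×64 = -13960 → no gain ✓.
Peach (own payoff 11768 − 62×64 = 7800): to w=0 gives 6481 → no gain ✓; to w=27 gives 9351 − 62×27 = 7677 → no gain ✓.
5 of the 6 constraints hold; not an equilibrium.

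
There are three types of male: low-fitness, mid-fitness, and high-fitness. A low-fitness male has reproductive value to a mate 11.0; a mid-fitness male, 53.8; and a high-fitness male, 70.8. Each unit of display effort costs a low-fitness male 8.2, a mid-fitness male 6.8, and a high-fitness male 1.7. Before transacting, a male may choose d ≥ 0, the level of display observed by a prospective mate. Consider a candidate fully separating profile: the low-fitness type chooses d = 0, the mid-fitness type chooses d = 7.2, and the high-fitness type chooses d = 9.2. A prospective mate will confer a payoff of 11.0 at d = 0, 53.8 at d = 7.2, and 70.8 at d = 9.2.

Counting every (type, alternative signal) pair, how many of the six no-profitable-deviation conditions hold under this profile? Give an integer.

4

High-fitness (own payoff 70.8 − 1.7×9.2 = 55.16): to d=0 gives 11.0 → no gain ✓; to d=7.2 gives 53.8 − 1.7×7.2 = 41.56 → no gain ✓.
Low-fitness (own payoff 11.0): to d=7.2 gives 53.8 − 8.2×7.2 = -5.24 → no gain ✓; to d=9.2 gives 70.8 − 8.2×9.2 = -4.64 → no gain ✓.
Mid-fitness (own payoff 53.8 − 6.8×7.2 = 4.84): to d=0 gives 11.0 → profitable ✗; to d=9.2 gives 70.8 − 6.8×9.2 = 8.24 → profitable ✗.
4 of the 6 constraints hold; not an equilibrium.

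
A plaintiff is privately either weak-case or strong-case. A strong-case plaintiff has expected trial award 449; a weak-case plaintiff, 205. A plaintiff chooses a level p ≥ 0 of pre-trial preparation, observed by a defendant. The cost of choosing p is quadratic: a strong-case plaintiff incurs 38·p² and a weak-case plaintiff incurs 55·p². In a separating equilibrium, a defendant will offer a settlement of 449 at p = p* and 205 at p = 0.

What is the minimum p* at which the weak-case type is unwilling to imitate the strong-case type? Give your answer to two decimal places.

2.11

The weak-case type at p = 0 receives 205; imitating at p* yields 449 − 55·p*².
Indifference: 205 = 449 − 55·p*², so p*² = (449 − 205) / 55 ≈ 4.4364.
p* = √4.4364 ≈ 2.11.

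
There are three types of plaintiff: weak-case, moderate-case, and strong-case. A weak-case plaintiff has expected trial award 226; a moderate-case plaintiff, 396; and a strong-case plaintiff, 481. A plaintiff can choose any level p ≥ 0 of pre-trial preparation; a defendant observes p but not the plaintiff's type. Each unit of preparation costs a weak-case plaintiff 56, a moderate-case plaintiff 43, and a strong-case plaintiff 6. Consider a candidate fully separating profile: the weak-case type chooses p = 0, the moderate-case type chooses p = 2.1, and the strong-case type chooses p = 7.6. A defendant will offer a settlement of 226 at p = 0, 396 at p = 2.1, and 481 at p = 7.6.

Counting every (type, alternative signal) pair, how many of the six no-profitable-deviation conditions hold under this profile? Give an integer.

5

Weak-case (own payoff 226): to p=2.1 gives 396 − 56×2.1 = 278.4 → profitable ✗; to p=7.6 gives 481 − 56×7.6 = 55.4 → no gain ✓.
Strong-case (own payoff 481 − 6×7.6 = 435.4): to p=0 gives 226 → no gain ✓; to p=2.1 gives 396 − 6×2.1 = 383.4 → no gain ✓.
Moderate-case (own payoff 396 − 43×2.1 = 305.7): to p=0 gives 226 → no gain ✓; to p=7.6 gives 481 − 43×7.6 = 154.2 → no gain ✓.
5 of the 6 constraints hold; not an equilibrium.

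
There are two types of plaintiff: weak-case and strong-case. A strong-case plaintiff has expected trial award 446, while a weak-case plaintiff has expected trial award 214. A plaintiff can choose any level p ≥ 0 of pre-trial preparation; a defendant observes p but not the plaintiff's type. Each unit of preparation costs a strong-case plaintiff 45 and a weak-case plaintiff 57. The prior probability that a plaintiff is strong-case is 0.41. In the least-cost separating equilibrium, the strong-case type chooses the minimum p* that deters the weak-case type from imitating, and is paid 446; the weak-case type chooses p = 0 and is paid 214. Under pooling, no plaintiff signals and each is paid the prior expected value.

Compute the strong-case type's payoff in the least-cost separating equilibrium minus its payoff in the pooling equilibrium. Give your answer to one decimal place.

-46.3

Least-cost separating signal: p* solves 214 = 446 − 57·p*, so p* = (446 − 214)/57 ≈ 4.0702.
Strong-case type's separating payoff: 446 − 45 × p* = 446 − 45 × (446 − 214)/57 = 446 − 10440/57 ≈ 262.842.
Pooling payoff: 0.41 × 446 + 0.59 × 214 = 309.12.
Difference: 262.842 − 309.12 = -46.278, i.e. -46.3 to one decimal place.
The strong-case type would prefer the pooling outcome.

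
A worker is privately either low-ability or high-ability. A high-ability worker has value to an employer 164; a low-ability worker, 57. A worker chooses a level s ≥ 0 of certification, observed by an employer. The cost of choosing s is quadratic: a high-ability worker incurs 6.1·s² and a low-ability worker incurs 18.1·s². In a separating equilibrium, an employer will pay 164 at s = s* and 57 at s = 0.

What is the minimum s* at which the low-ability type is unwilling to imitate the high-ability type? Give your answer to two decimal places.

The low-ability type at s = 0 receives 57; imitating at s* yields 164 − 18.1·s*².
Indifference: 57 = 164 − 18.1·s*², so s*² = (164 − 57) / 18.1 ≈ 5.9116.
s* = √5.9116 ≈ 2.43.

2.43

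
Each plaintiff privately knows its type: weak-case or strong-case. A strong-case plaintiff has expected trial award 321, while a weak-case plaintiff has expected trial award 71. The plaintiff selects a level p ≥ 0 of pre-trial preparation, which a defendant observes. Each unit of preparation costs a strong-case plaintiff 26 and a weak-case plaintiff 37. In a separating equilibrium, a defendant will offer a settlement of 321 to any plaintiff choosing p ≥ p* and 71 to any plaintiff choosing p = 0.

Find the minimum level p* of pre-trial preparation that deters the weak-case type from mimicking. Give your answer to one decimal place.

A weak-case plaintiff choosing p = 0 receives 71.
Imitating at p* instead would pay 321 at cost 37·p*, netting 321 − 37·p*.
Indifference: 71 = 321 − 37·p*, so p* = (321 − 71) / 37 ≈ 6.8.
This is the weak-case type's binding incentive-compatibility constraint; any p ≥ 6.8 sustains separation on that side.

6.8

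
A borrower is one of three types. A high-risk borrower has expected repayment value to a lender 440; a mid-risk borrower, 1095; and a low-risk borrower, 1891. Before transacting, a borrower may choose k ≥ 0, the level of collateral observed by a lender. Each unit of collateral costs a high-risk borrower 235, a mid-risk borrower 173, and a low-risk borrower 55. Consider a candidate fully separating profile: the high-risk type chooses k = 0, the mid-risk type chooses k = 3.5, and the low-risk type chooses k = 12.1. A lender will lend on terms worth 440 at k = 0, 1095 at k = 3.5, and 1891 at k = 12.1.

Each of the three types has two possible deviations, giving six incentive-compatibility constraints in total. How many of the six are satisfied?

6

Mid-risk (own payoff 1095 − 173×3.5 = 489.5): to k=0 gives 440 → no gain ✓; to k=12.1 gives 1891 − 173×12.1 = -202.3 → no gain ✓.
High-risk (own payoff 440): to k=3.5 gives 1095 − 235×3.5 = 272.5 → no gain ✓; to k=12.1 gives 1891 − 235×12.1 = -952.5 → no gain ✓.
Low-risk (own payoff 1891 − 55×12.1 = 1225.5): to k=0 gives 440 → no gain ✓; to k=3.5 gives 1095 − 55×3.5 = 902.5 → no gain ✓.
6 of the 6 constraints hold; this profile is a separating equilibrium.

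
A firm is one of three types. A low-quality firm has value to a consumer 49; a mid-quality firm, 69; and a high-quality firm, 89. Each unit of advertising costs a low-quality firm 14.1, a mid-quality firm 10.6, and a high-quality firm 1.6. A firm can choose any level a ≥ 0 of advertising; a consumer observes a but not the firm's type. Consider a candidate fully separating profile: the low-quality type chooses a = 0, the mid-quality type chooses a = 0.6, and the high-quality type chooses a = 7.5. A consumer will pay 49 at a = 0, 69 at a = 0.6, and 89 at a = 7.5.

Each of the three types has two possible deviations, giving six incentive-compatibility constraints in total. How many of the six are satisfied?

5

High-quality (own payoff 89 − 1.6×7.5 = 77): to a=0 gives 49 → no gain ✓; to a=0.6 gives 69 − 1.6×0.6 = 68.04 → no gain ✓.
Low-quality (own payoff 49): to a=0.6 gives 69 − 14.1×0.6 = 60.54 → profitable ✗; to a=7.5 gives 89 − 14.1×7.5 = -16.75 → no gain ✓.
Mid-quality (own payoff 69 − 10.6×0.6 = 62.64): to a=0 gives 49 → no gain ✓; to a=7.5 gives 89 − 10.6×7.5 = 9.5 → no gain ✓.
5 of the 6 constraints hold; not an equilibrium.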